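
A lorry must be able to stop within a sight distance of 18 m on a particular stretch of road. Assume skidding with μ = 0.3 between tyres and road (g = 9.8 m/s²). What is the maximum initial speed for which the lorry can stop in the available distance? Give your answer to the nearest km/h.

a = μg = 0.3 × 9.8 = 2.940 m/s².
v²/(2a) = d ⇒ v = √(2 × 2.940 × 18) = √105.84 = 10.2879 m/s.
10.2879 m/s × 3.6 = 37.036 km/h.

Maximum speed ≈ 37 km/h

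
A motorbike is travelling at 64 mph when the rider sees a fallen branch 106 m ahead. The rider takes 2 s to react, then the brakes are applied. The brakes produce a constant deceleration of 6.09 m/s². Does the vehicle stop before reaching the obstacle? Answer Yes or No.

64 mph × 0.44704 = 28.6106 m/s.
Reaction distance = 28.6106 × 2 = 57.221 m.
Braking distance = v²/(2a) = 818.566 / 12.180 = 67.206 m.
Total stopping distance = 57.221 + 67.206 = 124.427 m, vs 106 m available — it cannot stop in time and overshoots by 124.427 − 106 = 18.427 m.

No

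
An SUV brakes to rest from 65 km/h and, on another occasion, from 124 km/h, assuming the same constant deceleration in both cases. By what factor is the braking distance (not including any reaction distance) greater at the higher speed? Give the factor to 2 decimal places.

Factor ≈ 3.64

Braking distance d = v²/(2a), so with a fixed, d ∝ v².
Factor = (124/65)² = 1.9077² = 3.6393.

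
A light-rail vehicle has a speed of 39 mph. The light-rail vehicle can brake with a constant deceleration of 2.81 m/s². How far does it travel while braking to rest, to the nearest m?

39 mph × 0.44704 = 17.4346 m/s.
Braking distance = v²/(2a) = 17.4346² / (2 × 2.810) = 303.965 / 5.620 = 54.086 m.

Braking distance ≈ 54 m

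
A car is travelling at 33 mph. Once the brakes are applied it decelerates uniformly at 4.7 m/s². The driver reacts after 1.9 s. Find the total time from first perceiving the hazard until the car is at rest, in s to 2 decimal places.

Total time ≈ 5.04 s

33 mph × 0.44704 = 14.7523 m/s.
Braking time = v/a = 14.7523 / 4.700 = 3.139 s.
Total = 1.9 + 3.139 = 5.039 s.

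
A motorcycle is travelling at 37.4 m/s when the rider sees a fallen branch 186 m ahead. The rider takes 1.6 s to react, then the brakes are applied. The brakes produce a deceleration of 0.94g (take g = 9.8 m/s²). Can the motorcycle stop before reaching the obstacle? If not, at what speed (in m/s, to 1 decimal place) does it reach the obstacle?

a = 0.94 × 9.8 = 9.212 m/s².
Reaction distance = 37.4000 × 1.6 = 59.840 m.
Braking distance = v²/(2a) = 1398.760 / 18.424 = 75.921 m.
Total stopping distance = 59.840 + 75.921 = 135.761 m, vs 186 m available — it stops with 186 − 135.761 = 50.239 m to spare.

Yes — it stops about 50.2 m short of the obstacle, so it never reaches it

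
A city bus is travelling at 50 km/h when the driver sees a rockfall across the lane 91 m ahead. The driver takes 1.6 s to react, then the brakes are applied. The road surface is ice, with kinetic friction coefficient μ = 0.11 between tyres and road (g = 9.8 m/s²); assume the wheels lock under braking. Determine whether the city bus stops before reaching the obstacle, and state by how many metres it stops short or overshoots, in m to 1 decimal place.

No — it overshoots by 20.7 m

50 km/h ÷ 3.6 = 13.8889 m/s.
a = μg = 0.11 × 9.8 = 1.078 m/s².
Reaction distance = 13.8889 × 1.6 = 22.222 m.
Braking distance = v²/(2a) = 192.902 / 2.156 = 89.472 m.
Total stopping distance = 22.222 + 89.472 = 111.694 m, vs 91 m available — it cannot stop in time and overshoots by 111.694 − 91 = 20.694 m.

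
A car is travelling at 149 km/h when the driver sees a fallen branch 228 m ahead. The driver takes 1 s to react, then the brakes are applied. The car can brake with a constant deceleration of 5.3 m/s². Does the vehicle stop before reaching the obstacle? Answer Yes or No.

Yes

149 km/h ÷ 3.6 = 41.3889 m/s.
Reaction distance = 41.3889 × 1 = 41.389 m.
Braking distance = v²/(2a) = 1713.041 / 10.600 = 161.608 m.
Total stopping distance = 41.389 + 161.608 = 202.997 m, vs 228 m available — it stops with 228 − 202.997 = 25.003 m to spare.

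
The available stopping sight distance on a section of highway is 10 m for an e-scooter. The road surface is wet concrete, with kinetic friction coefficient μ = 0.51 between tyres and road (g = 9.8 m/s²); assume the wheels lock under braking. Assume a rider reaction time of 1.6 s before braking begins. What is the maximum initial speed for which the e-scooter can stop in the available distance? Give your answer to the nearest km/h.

Maximum speed ≈ 17 km/h

a = μg = 0.51 × 9.8 = 4.998 m/s².
Stopping distance: v·t_r + v²/(2a) = 10 with t_r = 1.6 s and a = 4.998 m/s².
So v² + 15.994 v − 99.96 = 0.
Positive root: v = −a·t_r + √((a·t_r)² + 2a·d) = −7.997 + √(63.952 + 99.96) = 4.8058 m/s.
4.8058 m/s × 3.6 = 17.301 km/h.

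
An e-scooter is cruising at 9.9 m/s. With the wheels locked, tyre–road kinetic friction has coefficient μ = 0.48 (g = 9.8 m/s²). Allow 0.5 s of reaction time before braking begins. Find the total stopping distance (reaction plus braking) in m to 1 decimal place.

Total stopping distance ≈ 15.4 m

a = μg = 0.48 × 9.8 = 4.704 m/s².
Reaction distance = v·t_r = 9.9000 × 0.5 = 4.950 m.
Braking distance = v²/(2a) = 9.9000² / (2 × 4.704) = 98.010 / 9.408 = 10.418 m.
Total = 4.950 + 10.418 = 15.368 m.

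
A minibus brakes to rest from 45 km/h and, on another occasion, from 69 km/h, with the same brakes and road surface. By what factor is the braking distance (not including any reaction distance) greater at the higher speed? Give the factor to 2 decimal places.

Factor ≈ 2.35

Braking distance d = v²/(2a), so with a fixed, d ∝ v².
Factor = (69/45)² = 1.5333² = 2.3510.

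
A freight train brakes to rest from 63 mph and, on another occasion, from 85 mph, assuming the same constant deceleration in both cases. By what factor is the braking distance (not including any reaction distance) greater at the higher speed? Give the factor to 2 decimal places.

Factor ≈ 1.82

Braking distance d = v²/(2a), so with a fixed, d ∝ v².
Factor = (85/63)² = 1.3492² = 1.8203.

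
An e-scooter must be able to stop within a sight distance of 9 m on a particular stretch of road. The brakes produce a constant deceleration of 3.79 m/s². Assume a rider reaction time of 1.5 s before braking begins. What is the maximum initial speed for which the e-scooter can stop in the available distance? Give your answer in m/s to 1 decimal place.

Stopping distance: v·t_r + v²/(2a) = 9 with t_r = 1.5 s and a = 3.790 m/s².
So v² + 11.370 v − 68.22 = 0.
Positive root: v = −a·t_r + √((a·t_r)² + 2a·d) = −5.685 + √(32.319 + 68.22) = 4.3419 m/s.

Maximum speed ≈ 4.3 m/s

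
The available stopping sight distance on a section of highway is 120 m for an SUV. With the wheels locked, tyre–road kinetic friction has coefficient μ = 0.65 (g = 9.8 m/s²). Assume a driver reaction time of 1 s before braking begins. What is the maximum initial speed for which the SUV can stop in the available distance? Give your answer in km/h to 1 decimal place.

a = μg = 0.65 × 9.8 = 6.370 m/s².
Stopping distance: v·t_r + v²/(2a) = 120 with t_r = 1 s and a = 6.370 m/s².
So v² + 12.740 v − 1528.80 = 0.
Positive root: v = −a·t_r + √((a·t_r)² + 2a·d) = −6.370 + √(40.577 + 1528.80) = 33.2454 m/s.
33.2454 m/s × 3.6 = 119.683 km/h.

Maximum speed ≈ 119.7 km/h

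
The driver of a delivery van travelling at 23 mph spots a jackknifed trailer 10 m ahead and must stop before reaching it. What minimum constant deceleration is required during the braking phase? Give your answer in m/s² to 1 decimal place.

23 mph × 0.44704 = 10.2819 m/s.
v² = 2a·d ⇒ a = v²/(2d) = 10.2819² / (2 × 10.000) = 105.717 / 20.000 = 5.2858 m/s².

Required deceleration ≈ 5.3 m/s²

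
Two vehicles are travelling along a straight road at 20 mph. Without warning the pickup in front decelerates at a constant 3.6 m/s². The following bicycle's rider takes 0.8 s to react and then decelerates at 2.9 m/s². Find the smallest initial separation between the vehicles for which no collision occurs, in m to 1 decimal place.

Minimum gap ≈ 9.8 m

20 mph × 0.44704 = 8.9408 m/s.
Leader travels v²/(2a_L) = 79.938 / 7.200 = 11.103 m before stopping.
Follower covers v·t_r = 8.9408 × 0.8 = 7.153 m while reacting, then v²/(2a_F) = 79.938 / 5.800 = 13.782 m while braking, for a total of 7.153 + 13.782 = 20.935 m.
Since a_F ≤ a_L and the follower starts braking later, the follower is never slower than the leader, so the closest approach is when both have stopped.
Minimum gap = 20.935 − 11.103 = 9.832 m.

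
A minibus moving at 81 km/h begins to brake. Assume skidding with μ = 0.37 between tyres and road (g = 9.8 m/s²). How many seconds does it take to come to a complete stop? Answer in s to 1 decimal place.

Braking time ≈ 6.2 s

81 km/h ÷ 3.6 = 22.5000 m/s.
a = μg = 0.37 × 9.8 = 3.626 m/s².
Braking time = v/a = 22.5000 / 3.626 = 6.205 s.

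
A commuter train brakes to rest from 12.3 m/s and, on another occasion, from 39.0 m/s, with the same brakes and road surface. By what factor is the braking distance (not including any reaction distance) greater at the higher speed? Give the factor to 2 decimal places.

Factor ≈ 10.05

Braking distance d = v²/(2a), so with a fixed, d ∝ v².
Factor = (39.0/12.3)² = 3.1707² = 10.0533.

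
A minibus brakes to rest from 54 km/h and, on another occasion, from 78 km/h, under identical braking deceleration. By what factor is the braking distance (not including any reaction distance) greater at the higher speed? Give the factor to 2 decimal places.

Braking distance d = v²/(2a), so with a fixed, d ∝ v².
Factor = (78/54)² = 1.4444² = 2.0863.

Factor ≈ 2.09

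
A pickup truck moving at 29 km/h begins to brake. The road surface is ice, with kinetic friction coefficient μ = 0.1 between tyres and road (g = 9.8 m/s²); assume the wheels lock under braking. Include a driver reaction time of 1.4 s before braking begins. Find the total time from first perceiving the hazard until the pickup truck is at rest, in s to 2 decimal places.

29 km/h ÷ 3.6 = 8.0556 m/s.
a = μg = 0.1 × 9.8 = 0.980 m/s².
Braking time = v/a = 8.0556 / 0.980 = 8.220 s.
Total = 1.4 + 8.220 = 9.620 s.

Total time ≈ 9.62 s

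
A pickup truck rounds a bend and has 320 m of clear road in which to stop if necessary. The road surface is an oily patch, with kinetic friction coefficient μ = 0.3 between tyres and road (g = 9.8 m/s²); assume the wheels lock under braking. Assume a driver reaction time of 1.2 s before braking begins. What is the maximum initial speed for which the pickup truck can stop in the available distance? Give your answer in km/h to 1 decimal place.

a = μg = 0.3 × 9.8 = 2.940 m/s².
Stopping distance: v·t_r + v²/(2a) = 320 with t_r = 1.2 s and a = 2.940 m/s².
So v² + 7.056 v − 1881.60 = 0.
Positive root: v = −a·t_r + √((a·t_r)² + 2a·d) = −3.528 + √(12.447 + 1881.60) = 39.9927 m/s.
39.9927 m/s × 3.6 = 143.974 km/h.

Maximum speed ≈ 144.0 km/h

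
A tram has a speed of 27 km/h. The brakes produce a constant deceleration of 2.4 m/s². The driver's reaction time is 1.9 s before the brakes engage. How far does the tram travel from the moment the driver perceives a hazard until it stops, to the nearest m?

Total stopping distance ≈ 26 m

27 km/h ÷ 3.6 = 7.5000 m/s.
Reaction distance = v·t_r = 7.5000 × 1.9 = 14.250 m.
Braking distance = v²/(2a) = 7.5000² / (2 × 2.400) = 56.250 / 4.800 = 11.719 m.
Total = 14.250 + 11.719 = 25.969 m.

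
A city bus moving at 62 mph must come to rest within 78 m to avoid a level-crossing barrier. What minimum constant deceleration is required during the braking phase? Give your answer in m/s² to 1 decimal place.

62 mph × 0.44704 = 27.7165 m/s.
v² = 2a·d ⇒ a = v²/(2d) = 27.7165² / (2 × 78.000) = 768.204 / 156.000 = 4.9244 m/s².

Required deceleration ≈ 4.9 m/s²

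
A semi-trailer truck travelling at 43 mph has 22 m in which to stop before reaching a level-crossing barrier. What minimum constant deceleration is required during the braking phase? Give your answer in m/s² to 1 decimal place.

Required deceleration ≈ 8.4 m/s²

43 mph × 0.44704 = 19.2227 m/s.
v² = 2a·d ⇒ a = v²/(2d) = 19.2227² / (2 × 22.000) = 369.512 / 44.000 = 8.3980 m/s².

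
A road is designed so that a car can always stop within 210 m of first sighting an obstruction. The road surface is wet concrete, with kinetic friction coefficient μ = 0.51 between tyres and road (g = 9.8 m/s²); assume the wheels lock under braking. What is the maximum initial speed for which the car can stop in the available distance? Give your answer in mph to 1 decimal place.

a = μg = 0.51 × 9.8 = 4.998 m/s².
v²/(2a) = d ⇒ v = √(2 × 4.998 × 210) = √2099.16 = 45.8166 m/s.
45.8166 m/s ÷ 0.44704 = 102.489 mph.

Maximum speed ≈ 102.5 mph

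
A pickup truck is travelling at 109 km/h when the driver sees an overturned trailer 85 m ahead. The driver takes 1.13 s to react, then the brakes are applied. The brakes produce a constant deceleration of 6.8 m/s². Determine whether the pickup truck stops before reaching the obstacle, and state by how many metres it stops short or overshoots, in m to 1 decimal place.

No — it overshoots by 16.6 m

109 km/h ÷ 3.6 = 30.2778 m/s.
Reaction distance = 30.2778 × 1.13 = 34.214 m.
Braking distance = v²/(2a) = 916.745 / 13.600 = 67.408 m.
Total stopping distance = 34.214 + 67.408 = 101.622 m, vs 85 m available — it cannot stop in time and overshoots by 101.622 − 85 = 16.622 m.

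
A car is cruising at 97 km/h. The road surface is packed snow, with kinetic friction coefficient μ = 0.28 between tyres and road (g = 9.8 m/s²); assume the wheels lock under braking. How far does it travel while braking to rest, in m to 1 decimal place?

Braking distance ≈ 132.3 m

97 km/h ÷ 3.6 = 26.9444 m/s.
a = μg = 0.28 × 9.8 = 2.744 m/s².
Braking distance = v²/(2a) = 26.9444² / (2 × 2.744) = 726.001 / 5.488 = 132.289 m.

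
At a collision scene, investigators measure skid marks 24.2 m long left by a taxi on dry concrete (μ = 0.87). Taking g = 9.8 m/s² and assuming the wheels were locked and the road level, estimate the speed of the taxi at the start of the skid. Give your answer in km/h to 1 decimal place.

Initial speed ≈ 73.1 km/h

Deceleration a = μg = 0.87 × 9.8 = 8.526 m/s².
v = √(2a·d) = √(2 × 8.526 × 24.2) = √412.658 = 20.3140 m/s.
= 20.3140 × 3.6 = 73.130 km/h.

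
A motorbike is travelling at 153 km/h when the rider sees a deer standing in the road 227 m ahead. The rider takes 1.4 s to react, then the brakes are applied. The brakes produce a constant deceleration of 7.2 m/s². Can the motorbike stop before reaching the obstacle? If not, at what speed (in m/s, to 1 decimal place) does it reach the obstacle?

Yes — it stops about 42.1 m short of the obstacle, so it never reaches it

153 km/h ÷ 3.6 = 42.5000 m/s.
Reaction distance = 42.5000 × 1.4 = 59.500 m.
Braking distance = v²/(2a) = 1806.250 / 14.400 = 125.434 m.
Total stopping distance = 59.500 + 125.434 = 184.934 m, vs 227 m available — it stops with 227 − 184.934 = 42.066 m to spare.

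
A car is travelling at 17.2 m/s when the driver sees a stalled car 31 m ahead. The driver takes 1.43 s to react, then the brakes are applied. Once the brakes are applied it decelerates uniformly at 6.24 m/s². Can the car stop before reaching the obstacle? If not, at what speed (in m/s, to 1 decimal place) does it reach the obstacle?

Reaction distance = 17.2000 × 1.43 = 24.596 m.
Braking distance needed to stop: v²/(2a) = 295.840 / 12.480 = 23.705 m, so total needed = 24.596 + 23.705 = 48.301 m > 31 m — it cannot stop.
Distance remaining when braking begins: 31 − 24.596 = 6.404 m.
v² = v₀² − 2a·d = 295.840 − 2 × 6.240 × 6.404 = 215.918 m²/s².
v = √215.918 = 14.694 m/s.

No — it strikes the obstacle at 14.7 m/s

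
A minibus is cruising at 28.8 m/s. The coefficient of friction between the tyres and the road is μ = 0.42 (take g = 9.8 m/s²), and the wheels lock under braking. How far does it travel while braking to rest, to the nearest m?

a = μg = 0.42 × 9.8 = 4.116 m/s².
Braking distance = v²/(2a) = 28.8000² / (2 × 4.116) = 829.440 / 8.232 = 100.758 m.

Braking distance ≈ 101 m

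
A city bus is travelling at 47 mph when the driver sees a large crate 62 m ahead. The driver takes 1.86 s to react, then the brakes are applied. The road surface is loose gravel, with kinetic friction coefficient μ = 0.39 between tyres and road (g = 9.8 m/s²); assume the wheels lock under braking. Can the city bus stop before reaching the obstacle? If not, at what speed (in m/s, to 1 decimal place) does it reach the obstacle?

No — it strikes the obstacle at 16.3 m/s

47 mph × 0.44704 = 21.0109 m/s.
a = μg = 0.39 × 9.8 = 3.822 m/s².
Reaction distance = 21.0109 × 1.86 = 39.080 m.
Braking distance needed to stop: v²/(2a) = 441.458 / 7.644 = 57.752 m, so total needed = 39.080 + 57.752 = 96.832 m > 62 m — it cannot stop.
Distance remaining when braking begins: 62 − 39.080 = 22.920 m.
v² = v₀² − 2a·d = 441.458 − 2 × 3.822 × 22.920 = 266.258 m²/s².
v = √266.258 = 16.317 m/s.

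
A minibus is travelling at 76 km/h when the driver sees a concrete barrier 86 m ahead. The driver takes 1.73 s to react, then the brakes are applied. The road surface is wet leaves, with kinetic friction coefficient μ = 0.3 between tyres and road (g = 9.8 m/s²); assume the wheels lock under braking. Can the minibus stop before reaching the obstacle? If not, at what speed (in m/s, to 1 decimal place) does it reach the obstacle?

No — it strikes the obstacle at 12.4 m/s

76 km/h ÷ 3.6 = 21.1111 m/s.
a = μg = 0.3 × 9.8 = 2.940 m/s².
Reaction distance = 21.1111 × 1.73 = 36.522 m.
Braking distance needed to stop: v²/(2a) = 445.679 / 5.880 = 75.796 m, so total needed = 36.522 + 75.796 = 112.318 m > 86 m — it cannot stop.
Distance remaining when braking begins: 86 − 36.522 = 49.478 m.
v² = v₀² − 2a·d = 445.679 − 2 × 2.940 × 49.478 = 154.748 m²/s².
v = √154.748 = 12.440 m/s.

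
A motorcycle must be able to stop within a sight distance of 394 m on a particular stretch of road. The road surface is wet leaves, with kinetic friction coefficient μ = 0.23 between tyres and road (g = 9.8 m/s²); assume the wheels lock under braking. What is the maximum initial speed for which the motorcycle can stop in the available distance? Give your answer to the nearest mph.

a = μg = 0.23 × 9.8 = 2.254 m/s².
v²/(2a) = d ⇒ v = √(2 × 2.254 × 394) = √1776.15 = 42.1444 m/s.
42.1444 m/s ÷ 0.44704 = 94.274 mph.

Maximum speed ≈ 94 mph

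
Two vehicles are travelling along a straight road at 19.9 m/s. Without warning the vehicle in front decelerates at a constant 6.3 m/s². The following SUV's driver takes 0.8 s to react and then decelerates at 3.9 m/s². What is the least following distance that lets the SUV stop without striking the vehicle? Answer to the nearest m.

Minimum gap ≈ 35 m

Leader travels v²/(2a_L) = 396.010 / 12.600 = 31.429 m before stopping.
Follower covers v·t_r = 19.9000 × 0.8 = 15.920 m while reacting, then v²/(2a_F) = 396.010 / 7.800 = 50.771 m while braking, for a total of 15.920 + 50.771 = 66.691 m.
Since a_F ≤ a_L and the follower starts braking later, the follower is never slower than the leader, so the closest approach is when both have stopped.
Minimum gap = 66.691 − 31.429 = 35.262 m.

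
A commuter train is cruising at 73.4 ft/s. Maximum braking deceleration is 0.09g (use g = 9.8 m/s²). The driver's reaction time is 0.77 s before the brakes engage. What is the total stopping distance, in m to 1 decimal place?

73.4 ft/s × 0.3048 = 22.3723 m/s.
a = 0.09 × 9.8 = 0.882 m/s².
Reaction distance = v·t_r = 22.3723 × 0.77 = 17.227 m.
Braking distance = v²/(2a) = 22.3723² / (2 × 0.882) = 500.520 / 1.764 = 283.741 m.
Total = 17.227 + 283.741 = 300.968 m.

Total stopping distance ≈ 301.0 m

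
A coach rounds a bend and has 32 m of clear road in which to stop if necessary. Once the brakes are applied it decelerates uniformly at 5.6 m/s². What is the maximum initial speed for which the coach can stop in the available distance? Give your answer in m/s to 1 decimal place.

Maximum speed ≈ 18.9 m/s

v²/(2a) = d ⇒ v = √(2 × 5.600 × 32) = √358.40 = 18.9315 m/s.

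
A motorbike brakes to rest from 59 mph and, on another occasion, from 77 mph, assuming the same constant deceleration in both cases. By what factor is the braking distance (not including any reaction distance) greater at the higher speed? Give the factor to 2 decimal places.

Factor ≈ 1.70

Braking distance d = v²/(2a), so with a fixed, d ∝ v².
Factor = (77/59)² = 1.3051² = 1.7033.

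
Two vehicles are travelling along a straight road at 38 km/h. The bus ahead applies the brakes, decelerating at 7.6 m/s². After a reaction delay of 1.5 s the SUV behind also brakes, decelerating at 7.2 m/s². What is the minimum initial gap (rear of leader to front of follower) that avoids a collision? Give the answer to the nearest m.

38 km/h ÷ 3.6 = 10.5556 m/s.
Leader travels v²/(2a_L) = 111.421 / 15.200 = 7.330 m before stopping.
Follower covers v·t_r = 10.5556 × 1.5 = 15.833 m while reacting, then v²/(2a_F) = 111.421 / 14.400 = 7.738 m while braking, for a total of 15.833 + 7.738 = 23.571 m.
Since a_F ≤ a_L and the follower starts braking later, the follower is never slower than the leader, so the closest approach is when both have stopped.
Minimum gap = 23.571 − 7.330 = 16.241 m.

Minimum gap ≈ 16 m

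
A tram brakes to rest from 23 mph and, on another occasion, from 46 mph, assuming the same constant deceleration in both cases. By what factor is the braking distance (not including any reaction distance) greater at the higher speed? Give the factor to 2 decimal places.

Braking distance d = v²/(2a), so with a fixed, d ∝ v².
Factor = (46/23)² = 2.0000² = 4.0000.

Factor ≈ 4.00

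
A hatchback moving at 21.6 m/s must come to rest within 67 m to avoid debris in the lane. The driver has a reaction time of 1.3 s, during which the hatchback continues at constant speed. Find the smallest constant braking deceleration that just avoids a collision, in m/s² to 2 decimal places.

Distance covered during reaction = 21.6000 × 1.3 = 28.080 m.
Distance available for braking: 67 − 28.080 = 38.920 m.
v² = 2a·d ⇒ a = v²/(2d) = 21.6000² / (2 × 38.920) = 466.560 / 77.840 = 5.9938 m/s².

Required deceleration ≈ 5.99 m/s²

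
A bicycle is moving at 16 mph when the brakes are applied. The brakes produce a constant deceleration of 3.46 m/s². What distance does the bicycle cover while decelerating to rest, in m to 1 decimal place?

Braking distance ≈ 7.4 m

16 mph × 0.44704 = 7.1526 m/s.
Braking distance = v²/(2a) = 7.1526² / (2 × 3.460) = 51.160 / 6.920 = 7.393 m.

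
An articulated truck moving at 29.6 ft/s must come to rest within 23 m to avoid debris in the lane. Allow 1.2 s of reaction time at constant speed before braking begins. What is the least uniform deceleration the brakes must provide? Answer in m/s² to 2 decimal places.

Required deceleration ≈ 3.34 m/s²

29.6 ft/s × 0.3048 = 9.0221 m/s.
Distance covered during reaction = 9.0221 × 1.2 = 10.827 m.
Distance available for braking: 23 − 10.827 = 12.173 m.
v² = 2a·d ⇒ a = v²/(2d) = 9.0221² / (2 × 12.173) = 81.398 / 24.346 = 3.3434 m/s².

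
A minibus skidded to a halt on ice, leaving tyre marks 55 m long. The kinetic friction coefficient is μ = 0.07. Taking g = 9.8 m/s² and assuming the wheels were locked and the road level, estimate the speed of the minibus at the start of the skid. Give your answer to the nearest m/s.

Initial speed ≈ 9 m/s

Deceleration a = μg = 0.07 × 9.8 = 0.686 m/s².
v = √(2a·d) = √(2 × 0.686 × 55) = √75.460 = 8.6868 m/s.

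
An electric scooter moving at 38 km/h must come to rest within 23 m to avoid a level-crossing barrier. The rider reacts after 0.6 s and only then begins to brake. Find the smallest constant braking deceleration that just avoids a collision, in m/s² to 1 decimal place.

38 km/h ÷ 3.6 = 10.5556 m/s.
Distance covered during reaction = 10.5556 × 0.6 = 6.333 m.
Distance available for braking: 23 − 6.333 = 16.667 m.
v² = 2a·d ⇒ a = v²/(2d) = 10.5556² / (2 × 16.667) = 111.421 / 33.334 = 3.3426 m/s².

Required deceleration ≈ 3.3 m/s²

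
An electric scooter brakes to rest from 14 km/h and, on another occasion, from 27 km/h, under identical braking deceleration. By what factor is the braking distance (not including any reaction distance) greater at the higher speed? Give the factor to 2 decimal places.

Braking distance d = v²/(2a), so with a fixed, d ∝ v².
Factor = (27/14)² = 1.9286² = 3.7195.

Factor ≈ 3.72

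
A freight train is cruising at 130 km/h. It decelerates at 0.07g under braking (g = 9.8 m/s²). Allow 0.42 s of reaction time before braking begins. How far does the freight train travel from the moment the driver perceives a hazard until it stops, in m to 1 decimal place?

Total stopping distance ≈ 965.6 m

130 km/h ÷ 3.6 = 36.1111 m/s.
a = 0.07 × 9.8 = 0.686 m/s².
Reaction distance = v·t_r = 36.1111 × 0.42 = 15.167 m.
Braking distance = v²/(2a) = 36.1111² / (2 × 0.686) = 1304.012 / 1.372 = 950.446 m.
Total = 15.167 + 950.446 = 965.613 m.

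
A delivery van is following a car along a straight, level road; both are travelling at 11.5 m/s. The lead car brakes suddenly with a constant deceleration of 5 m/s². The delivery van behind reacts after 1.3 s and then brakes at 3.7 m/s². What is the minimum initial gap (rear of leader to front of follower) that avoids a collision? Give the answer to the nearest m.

Minimum gap ≈ 20 m

Leader travels v²/(2a_L) = 132.250 / 10.000 = 13.225 m before stopping.
Follower covers v·t_r = 11.5000 × 1.3 = 14.950 m while reacting, then v²/(2a_F) = 132.250 / 7.400 = 17.872 m while braking, for a total of 14.950 + 17.872 = 32.822 m.
Since a_F ≤ a_L and the follower starts braking later, the follower is never slower than the leader, so the closest approach is when both have stopped.
Minimum gap = 32.822 − 13.225 = 19.597 m.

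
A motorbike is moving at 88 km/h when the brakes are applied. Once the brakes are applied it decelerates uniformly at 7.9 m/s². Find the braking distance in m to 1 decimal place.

88 km/h ÷ 3.6 = 24.4444 m/s.
Braking distance = v²/(2a) = 24.4444² / (2 × 7.900) = 597.529 / 15.800 = 37.818 m.

Braking distance ≈ 37.8 m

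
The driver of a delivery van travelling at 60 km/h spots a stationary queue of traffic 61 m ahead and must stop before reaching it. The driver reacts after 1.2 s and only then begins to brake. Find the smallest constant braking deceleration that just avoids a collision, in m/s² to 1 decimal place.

Required deceleration ≈ 3.4 m/s²

60 km/h ÷ 3.6 = 16.6667 m/s.
Distance covered during reaction = 16.6667 × 1.2 = 20.000 m.
Distance available for braking: 61 − 20.000 = 41.000 m.
v² = 2a·d ⇒ a = v²/(2d) = 16.6667² / (2 × 41.000) = 277.779 / 82.000 = 3.3875 m/s².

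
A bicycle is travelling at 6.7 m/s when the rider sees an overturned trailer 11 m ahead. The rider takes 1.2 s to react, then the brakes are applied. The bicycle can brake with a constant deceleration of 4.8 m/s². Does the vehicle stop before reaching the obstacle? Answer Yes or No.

No

Reaction distance = 6.7000 × 1.2 = 8.040 m.
Braking distance = v²/(2a) = 44.890 / 9.600 = 4.676 m.
Total stopping distance = 8.040 + 4.676 = 12.716 m, vs 11 m available — it cannot stop in time and overshoots by 12.716 − 11 = 1.716 m.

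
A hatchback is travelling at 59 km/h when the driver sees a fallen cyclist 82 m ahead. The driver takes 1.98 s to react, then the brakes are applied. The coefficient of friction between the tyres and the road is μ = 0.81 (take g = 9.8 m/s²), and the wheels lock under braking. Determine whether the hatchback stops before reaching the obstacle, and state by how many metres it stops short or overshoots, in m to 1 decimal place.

59 km/h ÷ 3.6 = 16.3889 m/s.
a = μg = 0.81 × 9.8 = 7.938 m/s².
Reaction distance = 16.3889 × 1.98 = 32.450 m.
Braking distance = v²/(2a) = 268.596 / 15.876 = 16.918 m.
Total stopping distance = 32.450 + 16.918 = 49.368 m, vs 82 m available — it stops with 82 − 49.368 = 32.632 m to spare.

Yes — it stops 32.6 m short of the obstacle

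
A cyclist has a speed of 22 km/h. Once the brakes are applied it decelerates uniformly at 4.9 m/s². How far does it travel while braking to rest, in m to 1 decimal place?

22 km/h ÷ 3.6 = 6.1111 m/s.
Braking distance = v²/(2a) = 6.1111² / (2 × 4.900) = 37.346 / 9.800 = 3.811 m.

Braking distance ≈ 3.8 m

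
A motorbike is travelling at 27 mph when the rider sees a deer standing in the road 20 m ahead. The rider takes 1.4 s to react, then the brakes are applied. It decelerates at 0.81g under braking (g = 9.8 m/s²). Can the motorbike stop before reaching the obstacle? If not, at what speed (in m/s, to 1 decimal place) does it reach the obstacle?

27 mph × 0.44704 = 12.0701 m/s.
a = 0.81 × 9.8 = 7.938 m/s².
Reaction distance = 12.0701 × 1.4 = 16.898 m.
Braking distance needed to stop: v²/(2a) = 145.687 / 15.876 = 9.177 m, so total needed = 16.898 + 9.177 = 26.075 m > 20 m — it cannot stop.
Distance remaining when braking begins: 20 − 16.898 = 3.102 m.
v² = v₀² − 2a·d = 145.687 − 2 × 7.938 × 3.102 = 96.440 m²/s².
v = √96.440 = 9.820 m/s.

No — it strikes the obstacle at 9.8 m/s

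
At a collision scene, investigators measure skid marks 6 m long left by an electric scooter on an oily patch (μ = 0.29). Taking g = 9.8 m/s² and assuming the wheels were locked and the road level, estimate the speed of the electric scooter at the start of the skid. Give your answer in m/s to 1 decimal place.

Deceleration a = μg = 0.29 × 9.8 = 2.842 m/s².
v = √(2a·d) = √(2 × 2.842 × 6) = √34.104 = 5.8399 m/s.

Initial speed ≈ 5.8 m/s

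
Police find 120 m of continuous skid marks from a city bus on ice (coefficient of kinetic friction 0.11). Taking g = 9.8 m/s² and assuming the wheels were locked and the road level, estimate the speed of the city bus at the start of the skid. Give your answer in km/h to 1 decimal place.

Initial speed ≈ 57.9 km/h

Deceleration a = μg = 0.11 × 9.8 = 1.078 m/s².
v = √(2a·d) = √(2 × 1.078 × 120) = √258.720 = 16.0848 m/s.
= 16.0848 × 3.6 = 57.905 km/h.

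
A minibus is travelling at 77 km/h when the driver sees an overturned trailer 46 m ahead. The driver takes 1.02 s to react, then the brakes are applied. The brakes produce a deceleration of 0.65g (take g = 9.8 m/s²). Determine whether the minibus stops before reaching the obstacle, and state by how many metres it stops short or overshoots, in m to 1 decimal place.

No — it overshoots by 11.7 m

77 km/h ÷ 3.6 = 21.3889 m/s.
a = 0.65 × 9.8 = 6.370 m/s².
Reaction distance = 21.3889 × 1.02 = 21.817 m.
Braking distance = v²/(2a) = 457.485 / 12.740 = 35.909 m.
Total stopping distance = 21.817 + 35.909 = 57.726 m, vs 46 m available — it cannot stop in time and overshoots by 57.726 − 46 = 11.726 m.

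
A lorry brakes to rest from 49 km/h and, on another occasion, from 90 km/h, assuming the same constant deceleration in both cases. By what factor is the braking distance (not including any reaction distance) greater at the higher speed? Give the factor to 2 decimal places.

Braking distance d = v²/(2a), so with a fixed, d ∝ v².
Factor = (90/49)² = 1.8367² = 3.3735.

Factor ≈ 3.37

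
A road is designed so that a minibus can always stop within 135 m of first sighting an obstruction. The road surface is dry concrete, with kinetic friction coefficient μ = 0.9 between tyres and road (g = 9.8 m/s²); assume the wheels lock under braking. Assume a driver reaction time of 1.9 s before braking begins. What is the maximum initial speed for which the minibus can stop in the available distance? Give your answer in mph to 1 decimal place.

a = μg = 0.9 × 9.8 = 8.820 m/s².
Stopping distance: v·t_r + v²/(2a) = 135 with t_r = 1.9 s and a = 8.820 m/s².
So v² + 33.516 v − 2381.40 = 0.
Positive root: v = −a·t_r + √((a·t_r)² + 2a·d) = −16.758 + √(280.831 + 2381.40) = 34.8388 m/s.
34.8388 m/s ÷ 0.44704 = 77.932 mph.

Maximum speed ≈ 77.9 mph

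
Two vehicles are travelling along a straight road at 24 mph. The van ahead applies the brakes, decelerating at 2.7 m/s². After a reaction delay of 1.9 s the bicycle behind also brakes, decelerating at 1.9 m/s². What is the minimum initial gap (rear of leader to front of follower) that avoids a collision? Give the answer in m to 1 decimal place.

24 mph × 0.44704 = 10.7290 m/s.
Leader travels v²/(2a_L) = 115.111 / 5.400 = 21.317 m before stopping.
Follower covers v·t_r = 10.7290 × 1.9 = 20.385 m while reacting, then v²/(2a_F) = 115.111 / 3.800 = 30.292 m while braking, for a total of 20.385 + 30.292 = 50.677 m.
Since a_F ≤ a_L and the follower starts braking later, the follower is never slower than the leader, so the closest approach is when both have stopped.
Minimum gap = 50.677 − 21.317 = 29.360 m.

Minimum gap ≈ 29.4 m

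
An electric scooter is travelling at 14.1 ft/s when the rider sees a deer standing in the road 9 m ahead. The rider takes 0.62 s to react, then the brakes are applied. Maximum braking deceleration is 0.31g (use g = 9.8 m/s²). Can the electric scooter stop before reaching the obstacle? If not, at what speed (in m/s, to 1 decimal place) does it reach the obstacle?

Yes — it stops about 3.3 m short of the obstacle, so it never reaches it

14.1 ft/s × 0.3048 = 4.2977 m/s.
a = 0.31 × 9.8 = 3.038 m/s².
Reaction distance = 4.2977 × 0.62 = 2.665 m.
Braking distance = v²/(2a) = 18.470 / 6.076 = 3.040 m.
Total stopping distance = 2.665 + 3.040 = 5.705 m, vs 9 m available — it stops with 9 − 5.705 = 3.295 m to spare.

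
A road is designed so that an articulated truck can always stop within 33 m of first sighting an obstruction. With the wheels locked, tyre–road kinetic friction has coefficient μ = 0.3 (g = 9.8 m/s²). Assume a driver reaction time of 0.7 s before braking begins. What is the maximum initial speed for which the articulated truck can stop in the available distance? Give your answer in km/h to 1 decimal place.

a = μg = 0.3 × 9.8 = 2.940 m/s².
Stopping distance: v·t_r + v²/(2a) = 33 with t_r = 0.7 s and a = 2.940 m/s².
So v² + 4.116 v − 194.04 = 0.
Positive root: v = −a·t_r + √((a·t_r)² + 2a·d) = −2.058 + √(4.235 + 194.04) = 12.0230 m/s.
12.0230 m/s × 3.6 = 43.283 km/h.

Maximum speed ≈ 43.3 km/h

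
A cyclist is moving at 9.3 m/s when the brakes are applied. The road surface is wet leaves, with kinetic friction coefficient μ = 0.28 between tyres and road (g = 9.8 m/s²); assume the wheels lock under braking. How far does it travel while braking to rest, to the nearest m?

a = μg = 0.28 × 9.8 = 2.744 m/s².
Braking distance = v²/(2a) = 9.3000² / (2 × 2.744) = 86.490 / 5.488 = 15.760 m.

Braking distance ≈ 16 m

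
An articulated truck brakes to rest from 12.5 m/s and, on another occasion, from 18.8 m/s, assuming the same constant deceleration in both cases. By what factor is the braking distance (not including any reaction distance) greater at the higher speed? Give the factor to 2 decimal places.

Braking distance d = v²/(2a), so with a fixed, d ∝ v².
Factor = (18.8/12.5)² = 1.5040² = 2.2620.

Factor ≈ 2.26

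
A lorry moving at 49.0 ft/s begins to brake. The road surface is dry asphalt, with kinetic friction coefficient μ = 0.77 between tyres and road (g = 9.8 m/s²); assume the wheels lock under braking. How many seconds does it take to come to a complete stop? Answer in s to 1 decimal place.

Braking time ≈ 2.0 s

49 ft/s × 0.3048 = 14.9352 m/s.
a = μg = 0.77 × 9.8 = 7.546 m/s².
Braking time = v/a = 14.9352 / 7.546 = 1.979 s.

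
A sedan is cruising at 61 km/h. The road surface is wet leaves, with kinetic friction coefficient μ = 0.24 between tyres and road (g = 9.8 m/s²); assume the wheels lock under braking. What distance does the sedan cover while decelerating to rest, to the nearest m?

61 km/h ÷ 3.6 = 16.9444 m/s.
a = μg = 0.24 × 9.8 = 2.352 m/s².
Braking distance = v²/(2a) = 16.9444² / (2 × 2.352) = 287.113 / 4.704 = 61.036 m.

Braking distance ≈ 61 m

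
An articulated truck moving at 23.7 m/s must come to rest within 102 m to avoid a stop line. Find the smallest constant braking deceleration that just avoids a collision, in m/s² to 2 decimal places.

v² = 2a·d ⇒ a = v²/(2d) = 23.7000² / (2 × 102.000) = 561.690 / 204.000 = 2.7534 m/s².

Required deceleration ≈ 2.75 m/s²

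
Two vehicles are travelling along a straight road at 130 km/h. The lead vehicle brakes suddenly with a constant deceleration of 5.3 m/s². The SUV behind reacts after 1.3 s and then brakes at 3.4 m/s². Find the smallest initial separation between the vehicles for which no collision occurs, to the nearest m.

Minimum gap ≈ 116 m

130 km/h ÷ 3.6 = 36.1111 m/s.
Leader travels v²/(2a_L) = 1304.012 / 10.600 = 123.020 m before stopping.
Follower covers v·t_r = 36.1111 × 1.3 = 46.944 m while reacting, then v²/(2a_F) = 1304.012 / 6.800 = 191.766 m while braking, for a total of 46.944 + 191.766 = 238.710 m.
Since a_F ≤ a_L and the follower starts braking later, the follower is never slower than the leader, so the closest approach is when both have stopped.
Minimum gap = 238.710 − 123.020 = 115.690 m.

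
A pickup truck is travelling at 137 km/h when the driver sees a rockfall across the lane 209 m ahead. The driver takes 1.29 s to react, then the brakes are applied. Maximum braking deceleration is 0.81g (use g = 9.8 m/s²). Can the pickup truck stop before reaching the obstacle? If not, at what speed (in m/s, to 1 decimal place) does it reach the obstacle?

137 km/h ÷ 3.6 = 38.0556 m/s.
a = 0.81 × 9.8 = 7.938 m/s².
Reaction distance = 38.0556 × 1.29 = 49.092 m.
Braking distance = v²/(2a) = 1448.229 / 15.876 = 91.221 m.
Total stopping distance = 49.092 + 91.221 = 140.313 m, vs 209 m available — it stops with 209 − 140.313 = 68.687 m to spare.

Yes — it stops about 68.7 m short of the obstacle, so it never reaches it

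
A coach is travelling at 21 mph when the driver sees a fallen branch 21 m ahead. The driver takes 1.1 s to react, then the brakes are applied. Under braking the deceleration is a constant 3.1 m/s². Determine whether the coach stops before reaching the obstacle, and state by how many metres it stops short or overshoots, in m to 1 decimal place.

21 mph × 0.44704 = 9.3878 m/s.
Reaction distance = 9.3878 × 1.1 = 10.327 m.
Braking distance = v²/(2a) = 88.131 / 6.200 = 14.215 m.
Total stopping distance = 10.327 + 14.215 = 24.542 m, vs 21 m available — it cannot stop in time and overshoots by 24.542 − 21 = 3.542 m.

No — it overshoots by 3.5 m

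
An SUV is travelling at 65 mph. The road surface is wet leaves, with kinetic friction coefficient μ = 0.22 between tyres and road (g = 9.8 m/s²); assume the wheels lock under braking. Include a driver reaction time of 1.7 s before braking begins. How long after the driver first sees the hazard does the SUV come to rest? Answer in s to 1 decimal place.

Total time ≈ 15.2 s

65 mph × 0.44704 = 29.0576 m/s.
a = μg = 0.22 × 9.8 = 2.156 m/s².
Braking time = v/a = 29.0576 / 2.156 = 13.478 s.
Total = 1.7 + 13.478 = 15.178 s.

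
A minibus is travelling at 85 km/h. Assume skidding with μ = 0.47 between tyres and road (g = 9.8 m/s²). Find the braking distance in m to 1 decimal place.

85 km/h ÷ 3.6 = 23.6111 m/s.
a = μg = 0.47 × 9.8 = 4.606 m/s².
Braking distance = v²/(2a) = 23.6111² / (2 × 4.606) = 557.484 / 9.212 = 60.517 m.

Braking distance ≈ 60.5 m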